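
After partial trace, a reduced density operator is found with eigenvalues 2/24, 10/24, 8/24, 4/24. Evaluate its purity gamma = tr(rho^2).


tr(rho^2) = sum of eigenvalues squared
= (2/24)^2 + (10/24)^2 + (8/24)^2 + (4/24)^2
= (4 + 100 + 64 + 16) / 576
= 184/576
= 0.3194

0.3194


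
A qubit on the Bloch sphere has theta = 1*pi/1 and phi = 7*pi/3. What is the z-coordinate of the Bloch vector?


theta = 3.1416, phi = 7.3304
r_z = cos(theta) = -1.0000

-1.0000


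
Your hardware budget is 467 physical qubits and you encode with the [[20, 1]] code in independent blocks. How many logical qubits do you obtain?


Each code block uses 20 physical qubits for 1 logical qubit(s).
Number of complete blocks = floor(467 / 20) = 23
Logical qubits = 23 * 1
= 23

23


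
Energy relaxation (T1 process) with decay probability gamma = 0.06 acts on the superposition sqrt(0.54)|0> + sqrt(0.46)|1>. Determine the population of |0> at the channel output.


For amplitude damping with parameter gamma on state sqrt(a)|0> + sqrt(b)|1>:
alpha^2 = 0.54, beta^2 = 0.46
P(|0>) = alpha^2 + gamma * beta^2
= 0.54 + 0.06 * 0.46
= 0.54 + 0.0276
= 0.5676

0.5676


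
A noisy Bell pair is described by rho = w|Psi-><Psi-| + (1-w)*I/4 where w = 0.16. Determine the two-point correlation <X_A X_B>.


|Psi-> = (|01> - |10>)/sqrt(2)
For the pure Bell state, <X_A X_B> = -1 (Bell-state Pauli correlator).
The maximally-mixed part I/4 has tr(I/4 * P tensor P) = 0 for any traceless Pauli P.
So <X_A X_B>_rho = w * (-1) + (1 - w) * 0
= 0.16 * (-1)
= -0.1600

-0.1600


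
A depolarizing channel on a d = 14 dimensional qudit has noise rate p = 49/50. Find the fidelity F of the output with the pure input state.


F = (1-p) + p/d
= (1 - 0.9800) + 0.9800/14
= 0.0200 + 0.0700
= 0.0900

0.0900


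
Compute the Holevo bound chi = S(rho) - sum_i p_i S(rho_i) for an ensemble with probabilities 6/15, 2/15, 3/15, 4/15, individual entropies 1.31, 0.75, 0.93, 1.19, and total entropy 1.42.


chi = S(rho) - sum_i p_i * S(rho_i)
Weighted entropy = 6/15 * 1.31 + 2/15 * 0.75 + 3/15 * 0.93 + 4/15 * 1.19
= 1.1273
chi = 1.42 - 1.1273
= 0.2927

0.2927


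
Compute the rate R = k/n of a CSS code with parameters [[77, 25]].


Code rate R = k/n
= 25/77
= 0.3247

0.3247


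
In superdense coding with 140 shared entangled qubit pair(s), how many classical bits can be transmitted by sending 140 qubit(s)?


Superdense coding allows 2 classical bits per shared entangled pair.
140 pair(s) -> 2 * 140 = 280 classical bits

280


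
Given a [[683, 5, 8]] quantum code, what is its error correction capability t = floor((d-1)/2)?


Code parameters: [[683, 5, 8]], distance d = 8.
Number of correctable errors = floor((d-1)/2)
= floor((8 - 1)/2)
= floor(7/2)
= 3

3


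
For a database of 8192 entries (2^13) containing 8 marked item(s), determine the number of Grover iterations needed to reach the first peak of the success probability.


After j Grover iterations the success probability is P(j) = sin^2((2j+1)*theta), where sin(theta) = sqrt(k/N).
N = 2^13 = 8192, k = 8
sin(theta) = sqrt(k/N) = 0.03125
theta = arcsin(sqrt(k/N)) = 0.0312550885 rad
P(j) reaches its first maximum when (2j+1)*theta is as close as possible to pi/2, i.e. j = round(pi/(4*theta) - 1/2).
pi/(4*theta) - 1/2 = 24.6286
(For comparison, the common estimate pi/4 * sqrt(N/k) = 25.1327; the exact maximiser is used here.)
Optimal iterations = 25

25


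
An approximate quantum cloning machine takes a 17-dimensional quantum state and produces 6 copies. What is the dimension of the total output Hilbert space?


Output space = H^(tensor 6) where dim(H) = 17
dim = 17^6
= 289 (after 2 factors)
= 4913 (after 3 factors)
= 83521 (after 4 factors)
= 1419857 (after 5 factors)
= 24137569 (after 6 factors)
= 24137569

24137569


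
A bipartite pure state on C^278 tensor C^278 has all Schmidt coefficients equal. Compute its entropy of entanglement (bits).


For a maximally entangled state in d x d:
S = log2(d) = log2(278)
= 8.1189

8.1189


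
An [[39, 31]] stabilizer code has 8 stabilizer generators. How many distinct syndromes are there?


Each stabilizer generator gives a binary (+1 or -1) measurement outcome.
With 8 independent generators:
Total syndromes = 2^8
= 256

256


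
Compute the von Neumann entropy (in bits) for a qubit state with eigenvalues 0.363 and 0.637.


S = -p*log2(p) - (1-p)*log2(1-p)
p = 0.3630, 1-p = 0.6370
= -0.3630 * log2(0.3630) - 0.6370 * log2(0.6370)
= -(-0.5307) - (-0.4145)
= 0.9451

0.9451


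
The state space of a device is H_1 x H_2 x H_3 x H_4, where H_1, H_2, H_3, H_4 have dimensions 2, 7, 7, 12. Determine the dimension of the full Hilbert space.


dim(H_1 x H_2 x H_3 x H_4) = 2 * 7 * 7 * 12
= 14 * 7 * 12
= 98 * 12
= 1176

1176


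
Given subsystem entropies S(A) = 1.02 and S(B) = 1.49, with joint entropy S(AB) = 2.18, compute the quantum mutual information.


I(A:B) = S(A) + S(B) - S(AB)
= 1.02 + 1.49 - 2.18
= 0.3300

0.3300


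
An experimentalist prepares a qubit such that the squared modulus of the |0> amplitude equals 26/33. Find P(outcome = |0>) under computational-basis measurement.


|alpha|^2 = 26/33 = 0.7879
|beta|^2 = 1 - 26/33 = 7/33 = 0.2121
P(|0>) = |alpha|^2 = 0.7879

0.7879


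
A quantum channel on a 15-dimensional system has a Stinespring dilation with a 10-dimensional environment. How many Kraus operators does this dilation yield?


Tracing out the environment in an orthonormal basis {|i>_E} gives Kraus operators K_i = <i|_E U |0>_E.
Number of Kraus operators = dim(H_env) = d_env
= 10

10


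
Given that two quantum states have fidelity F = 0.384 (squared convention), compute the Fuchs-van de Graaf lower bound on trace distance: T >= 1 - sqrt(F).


Fuchs-van de Graaf (squared-fidelity convention): 1 - sqrt(F) <= T <= sqrt(1 - F).
Lower bound: T >= 1 - sqrt(F)
sqrt(F) = sqrt(0.384) = 0.6197
T >= 1 - 0.6197
T >= 0.3803

0.3803


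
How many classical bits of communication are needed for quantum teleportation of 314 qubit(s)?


Quantum teleportation requires 2 classical bits per qubit teleported.
314 qubit(s) -> 2 * 314 = 628 classical bits

628


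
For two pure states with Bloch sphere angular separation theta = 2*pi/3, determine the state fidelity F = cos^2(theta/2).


For states separated by angle theta on Bloch sphere:
F = cos^2(theta/2)
theta = 2*pi/3 = 2.0944
theta/2 = 1.0472
cos(theta/2) = 0.5000
F = 0.2500

0.2500


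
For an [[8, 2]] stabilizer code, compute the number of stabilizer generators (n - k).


For an [[n,k]] stabilizer code:
Number of stabilizer generators = n - k
= 8 - 2
= 6

6


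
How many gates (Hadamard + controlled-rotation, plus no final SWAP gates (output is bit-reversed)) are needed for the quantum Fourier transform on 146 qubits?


Hadamard gates: 146
Controlled rotations: n*(n-1)/2 = 146*145/2 = 10585
SWAP gates: 0 (omitted)
Total = 146 + 10585
= 10731

10731


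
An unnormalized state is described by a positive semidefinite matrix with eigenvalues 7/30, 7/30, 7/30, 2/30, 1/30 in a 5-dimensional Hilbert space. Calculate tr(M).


tr(M) = sum of eigenvalues
= 7/30 + 7/30 + 7/30 + 2/30 + 1/30
= 24/30
= 0.8000

0.8000


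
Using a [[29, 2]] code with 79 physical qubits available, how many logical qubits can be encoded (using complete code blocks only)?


Each code block uses 29 physical qubits for 2 logical qubit(s).
Number of complete blocks = floor(79 / 29) = 2
Logical qubits = 2 * 2
= 4

4


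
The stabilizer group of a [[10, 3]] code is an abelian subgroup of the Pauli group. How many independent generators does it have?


For an [[n,k]] stabilizer code:
Number of stabilizer generators = n - k
= 10 - 3
= 7

7


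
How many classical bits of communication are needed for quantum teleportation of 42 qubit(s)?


Quantum teleportation requires 2 classical bits per qubit teleported.
42 qubit(s) -> 2 * 42 = 84 classical bits

84


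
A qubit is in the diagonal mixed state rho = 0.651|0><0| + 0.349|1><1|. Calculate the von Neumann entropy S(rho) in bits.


S = -p*log2(p) - (1-p)*log2(1-p)
p = 0.6510, 1-p = 0.3490
= -0.6510 * log2(0.6510) - 0.3490 * log2(0.3490)
= -(-0.4031) - (-0.5300)
= 0.9332

0.9332


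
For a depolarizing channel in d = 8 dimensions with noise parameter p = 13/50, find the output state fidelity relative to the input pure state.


F = (1-p) + p/d
= (1 - 0.2600) + 0.2600/8
= 0.7400 + 0.0325
= 0.7725

0.7725


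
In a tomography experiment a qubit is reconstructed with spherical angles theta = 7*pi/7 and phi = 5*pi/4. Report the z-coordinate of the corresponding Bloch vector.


theta = 3.1416, phi = 3.9270
r_z = cos(theta) = -1.0000

-1.0000


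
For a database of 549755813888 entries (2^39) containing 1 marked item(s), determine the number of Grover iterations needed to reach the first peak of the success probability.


After j Grover iterations the success probability is P(j) = sin^2((2j+1)*theta), where sin(theta) = sqrt(k/N).
N = 2^39 = 549755813888, k = 1
sin(theta) = sqrt(k/N) = 1.348699152e-06
theta = arcsin(sqrt(k/N)) = 1.348699152e-06 rad
P(j) reaches its first maximum when (2j+1)*theta is as close as possible to pi/2, i.e. j = round(pi/(4*theta) - 1/2).
pi/(4*theta) - 1/2 = 582337.0525
(For comparison, the common estimate pi/4 * sqrt(N/k) = 582337.5525; the exact maximiser is used here.)
Optimal iterations = 582337

582337


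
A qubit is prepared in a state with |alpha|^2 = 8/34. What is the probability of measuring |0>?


|alpha|^2 = 8/34 = 0.2353
|beta|^2 = 1 - 8/34 = 26/34 = 0.7647
P(|0>) = |alpha|^2 = 0.2353

0.2353


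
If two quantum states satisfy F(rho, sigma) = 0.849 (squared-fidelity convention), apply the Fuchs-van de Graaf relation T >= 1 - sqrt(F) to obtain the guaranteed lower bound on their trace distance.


Fuchs-van de Graaf (squared-fidelity convention): 1 - sqrt(F) <= T <= sqrt(1 - F).
Lower bound: T >= 1 - sqrt(F)
sqrt(F) = sqrt(0.849) = 0.9214
T >= 1 - 0.9214
T >= 0.0786

0.0786


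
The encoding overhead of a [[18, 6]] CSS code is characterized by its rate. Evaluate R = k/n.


Code rate R = k/n
= 6/18
= 0.3333

0.3333


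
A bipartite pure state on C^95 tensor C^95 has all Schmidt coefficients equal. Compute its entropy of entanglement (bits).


For a maximally entangled state in d x d:
S = log2(d) = log2(95)
= 6.5699

6.5699


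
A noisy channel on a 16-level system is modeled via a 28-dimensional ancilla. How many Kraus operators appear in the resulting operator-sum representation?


Tracing out the environment in an orthonormal basis {|i>_E} gives Kraus operators K_i = <i|_E U |0>_E.
Number of Kraus operators = dim(H_env) = d_env
= 28

28


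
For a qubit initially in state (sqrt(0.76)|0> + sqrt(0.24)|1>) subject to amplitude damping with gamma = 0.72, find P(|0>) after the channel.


For amplitude damping with parameter gamma on state sqrt(a)|0> + sqrt(b)|1>:
alpha^2 = 0.76, beta^2 = 0.24
P(|0>) = alpha^2 + gamma * beta^2
= 0.76 + 0.72 * 0.24
= 0.76 + 0.1728
= 0.9328

0.9328


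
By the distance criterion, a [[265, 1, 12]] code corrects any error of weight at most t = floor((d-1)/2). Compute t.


Code parameters: [[265, 1, 12]], distance d = 12.
Number of correctable errors = floor((d-1)/2)
= floor((12 - 1)/2)
= floor(11/2)
= 5

5


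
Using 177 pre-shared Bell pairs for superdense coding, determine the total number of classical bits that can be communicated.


Superdense coding allows 2 classical bits per shared entangled pair.
177 pair(s) -> 2 * 177 = 354 classical bits

354


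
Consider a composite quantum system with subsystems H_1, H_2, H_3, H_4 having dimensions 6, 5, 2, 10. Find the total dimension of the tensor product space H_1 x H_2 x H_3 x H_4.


dim(H_1 x H_2 x H_3 x H_4) = 6 * 5 * 2 * 10
= 30 * 2 * 10
= 60 * 10
= 600

600


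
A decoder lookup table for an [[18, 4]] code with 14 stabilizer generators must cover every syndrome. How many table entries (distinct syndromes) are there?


Each stabilizer generator gives a binary (+1 or -1) measurement outcome.
With 14 independent generators:
Total syndromes = 2^14
= 16384

16384


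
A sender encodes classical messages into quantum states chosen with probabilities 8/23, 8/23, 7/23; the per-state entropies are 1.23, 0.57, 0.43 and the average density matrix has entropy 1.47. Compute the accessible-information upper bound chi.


chi = S(rho) - sum_i p_i * S(rho_i)
Weighted entropy = 8/23 * 1.23 + 8/23 * 0.57 + 7/23 * 0.43
= 0.7570
chi = 1.47 - 0.7570
= 0.7130

0.7130


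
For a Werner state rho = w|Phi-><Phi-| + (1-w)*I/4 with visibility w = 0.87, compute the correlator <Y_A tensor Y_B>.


|Phi-> = (|00> - |11>)/sqrt(2)
For the pure Bell state, <Y_A Y_B> = +1 (Bell-state Pauli correlator).
The maximally-mixed part I/4 has tr(I/4 * P tensor P) = 0 for any traceless Pauli P.
So <Y_A Y_B>_rho = w * (+1) + (1 - w) * 0
= 0.87 * (+1)
= 0.8700

0.8700


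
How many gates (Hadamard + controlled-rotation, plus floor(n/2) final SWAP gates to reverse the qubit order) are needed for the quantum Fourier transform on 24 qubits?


Hadamard gates: 24
Controlled rotations: n*(n-1)/2 = 24*23/2 = 276
SWAP gates: floor(n/2) = floor(24/2) = 12
Total = 24 + 276 + 12
= 312

312


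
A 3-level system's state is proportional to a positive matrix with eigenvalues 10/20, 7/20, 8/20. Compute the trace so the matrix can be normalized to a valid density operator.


tr(M) = sum of eigenvalues
= 10/20 + 7/20 + 8/20
= 25/20
= 1.2500

1.2500


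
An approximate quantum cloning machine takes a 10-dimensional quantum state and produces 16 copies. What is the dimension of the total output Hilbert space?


Output space = H^(tensor 16) where dim(H) = 10
dim = 10^16
= 100 (after 2 factors)
= 1000 (after 3 factors)
= 10000 (after 4 factors)
= 100000 (after 5 factors)
= 1000000 (after 6 factors)
= 10000000 (after 7 factors)
= 100000000 (after 8 factors)
= 1000000000 (after 9 factors)
= 10000000000 (after 10 factors)
= 100000000000 (after 11 factors)
= 1000000000000 (after 12 factors)
= 10000000000000 (after 13 factors)
= 100000000000000 (after 14 factors)
= 1000000000000000 (after 15 factors)
= 10000000000000000 (after 16 factors)
= 10000000000000000

10000000000000000


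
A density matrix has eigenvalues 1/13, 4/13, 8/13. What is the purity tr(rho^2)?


tr(rho^2) = sum of eigenvalues squared
= (1/13)^2 + (4/13)^2 + (8/13)^2
= (1 + 16 + 64) / 169
= 81/169
= 0.4793

0.4793


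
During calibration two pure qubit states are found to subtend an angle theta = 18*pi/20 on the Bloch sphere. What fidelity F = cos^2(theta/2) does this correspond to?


For states separated by angle theta on Bloch sphere:
F = cos^2(theta/2)
theta = 18*pi/20 = 2.8274
theta/2 = 1.4137
cos(theta/2) = 0.1564
F = 0.0245

0.0245


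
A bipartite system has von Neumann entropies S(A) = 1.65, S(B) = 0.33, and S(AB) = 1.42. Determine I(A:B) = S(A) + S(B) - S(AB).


I(A:B) = S(A) + S(B) - S(AB)
= 1.65 + 0.33 - 1.42
= 0.5600

0.5600


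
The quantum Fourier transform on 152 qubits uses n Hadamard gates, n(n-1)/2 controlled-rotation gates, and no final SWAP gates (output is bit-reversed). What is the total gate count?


Hadamard gates: 152
Controlled rotations: n*(n-1)/2 = 152*151/2 = 11476
SWAP gates: 0 (omitted)
Total = 152 + 11476
= 11628

11628


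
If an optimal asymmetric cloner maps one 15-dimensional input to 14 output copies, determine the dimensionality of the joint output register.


Output space = H^(tensor 14) where dim(H) = 15
dim = 15^14
= 225 (after 2 factors)
= 3375 (after 3 factors)
= 50625 (after 4 factors)
= 759375 (after 5 factors)
= 11390625 (after 6 factors)
= 170859375 (after 7 factors)
= 2562890625 (after 8 factors)
= 38443359375 (after 9 factors)
= 576650390625 (after 10 factors)
= 8649755859375 (after 11 factors)
= 129746337890625 (after 12 factors)
= 1946195068359375 (after 13 factors)
= 29192926025390625 (after 14 factors)
= 29192926025390625

29192926025390625


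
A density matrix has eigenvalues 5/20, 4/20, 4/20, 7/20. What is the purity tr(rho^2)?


tr(rho^2) = sum of eigenvalues squared
= (5/20)^2 + (4/20)^2 + (4/20)^2 + (7/20)^2
= (25 + 16 + 16 + 49) / 400
= 106/400
= 0.2650

0.2650


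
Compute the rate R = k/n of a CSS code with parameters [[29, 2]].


Code rate R = k/n
= 2/29
= 0.0690

0.0690


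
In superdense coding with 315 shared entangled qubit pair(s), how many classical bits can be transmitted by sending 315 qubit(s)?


Superdense coding allows 2 classical bits per shared entangled pair.
315 pair(s) -> 2 * 315 = 630 classical bits

630


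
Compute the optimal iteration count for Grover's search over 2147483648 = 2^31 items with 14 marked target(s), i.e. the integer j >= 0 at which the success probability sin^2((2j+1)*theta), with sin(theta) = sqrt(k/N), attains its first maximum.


After j Grover iterations the success probability is P(j) = sin^2((2j+1)*theta), where sin(theta) = sqrt(k/N).
N = 2^31 = 2147483648, k = 14
sin(theta) = sqrt(k/N) = 8.074192233e-05
theta = arcsin(sqrt(k/N)) = 8.074192242e-05 rad
P(j) reaches its first maximum when (2j+1)*theta is as close as possible to pi/2, i.e. j = round(pi/(4*theta) - 1/2).
pi/(4*theta) - 1/2 = 9726.7661
(For comparison, the common estimate pi/4 * sqrt(N/k) = 9727.2661; the exact maximiser is used here.)
Optimal iterations = 9727

9727


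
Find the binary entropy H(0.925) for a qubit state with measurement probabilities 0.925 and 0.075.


S = -p*log2(p) - (1-p)*log2(1-p)
p = 0.9250, 1-p = 0.0750
= -0.9250 * log2(0.9250) - 0.0750 * log2(0.0750)
= -(-0.1040) - (-0.2803)
= 0.3843

0.3843


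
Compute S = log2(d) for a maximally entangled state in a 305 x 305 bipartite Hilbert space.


For a maximally entangled state in d x d:
S = log2(d) = log2(305)
= 8.2527

8.2527


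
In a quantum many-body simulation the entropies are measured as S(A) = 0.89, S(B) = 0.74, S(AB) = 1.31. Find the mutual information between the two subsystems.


I(A:B) = S(A) + S(B) - S(AB)
= 0.89 + 0.74 - 1.31
= 0.3200

0.3200


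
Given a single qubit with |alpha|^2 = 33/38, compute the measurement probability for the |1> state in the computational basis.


|alpha|^2 = 33/38 = 0.8684
|beta|^2 = 1 - 33/38 = 5/38 = 0.1316
P(|1>) = |beta|^2 = 0.1316

0.1316


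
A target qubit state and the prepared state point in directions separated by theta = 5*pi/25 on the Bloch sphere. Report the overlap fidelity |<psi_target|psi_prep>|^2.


For states separated by angle theta on Bloch sphere:
F = cos^2(theta/2)
theta = 5*pi/25 = 0.6283
theta/2 = 0.3142
cos(theta/2) = 0.9511
F = 0.9045

0.9045


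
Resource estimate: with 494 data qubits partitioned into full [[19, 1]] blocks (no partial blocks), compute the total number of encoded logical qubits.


Each code block uses 19 physical qubits for 1 logical qubit(s).
Number of complete blocks = floor(494 / 19) = 26
Logical qubits = 26 * 1
= 26

26


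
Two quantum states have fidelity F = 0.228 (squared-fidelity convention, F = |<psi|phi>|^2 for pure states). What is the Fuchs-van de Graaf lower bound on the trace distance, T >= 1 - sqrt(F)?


Fuchs-van de Graaf (squared-fidelity convention): 1 - sqrt(F) <= T <= sqrt(1 - F).
Lower bound: T >= 1 - sqrt(F)
sqrt(F) = sqrt(0.228) = 0.4775
T >= 1 - 0.4775
T >= 0.5225

0.5225


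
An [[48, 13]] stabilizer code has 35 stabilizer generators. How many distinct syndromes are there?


Each stabilizer generator gives a binary (+1 or -1) measurement outcome.
With 35 independent generators:
Total syndromes = 2^35
= 34359738368

34359738368


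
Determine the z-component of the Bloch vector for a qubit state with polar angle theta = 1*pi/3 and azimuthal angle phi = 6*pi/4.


theta = 1.0472, phi = 4.7124
r_z = cos(theta) = 0.5000

0.5000


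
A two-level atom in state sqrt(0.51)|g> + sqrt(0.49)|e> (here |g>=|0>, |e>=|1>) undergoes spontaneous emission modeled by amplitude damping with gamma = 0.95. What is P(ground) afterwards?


For amplitude damping with parameter gamma on state sqrt(a)|0> + sqrt(b)|1>:
alpha^2 = 0.51, beta^2 = 0.49
P(|0>) = alpha^2 + gamma * beta^2
= 0.51 + 0.95 * 0.49
= 0.51 + 0.4655
= 0.9755

0.9755


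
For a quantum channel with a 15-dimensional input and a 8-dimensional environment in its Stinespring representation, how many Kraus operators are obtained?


Tracing out the environment in an orthonormal basis {|i>_E} gives Kraus operators K_i = <i|_E U |0>_E.
Number of Kraus operators = dim(H_env) = d_env
= 8

8


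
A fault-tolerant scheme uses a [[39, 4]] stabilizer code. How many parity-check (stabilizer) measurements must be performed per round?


For an [[n,k]] stabilizer code:
Number of stabilizer generators = n - k
= 39 - 4
= 35

35


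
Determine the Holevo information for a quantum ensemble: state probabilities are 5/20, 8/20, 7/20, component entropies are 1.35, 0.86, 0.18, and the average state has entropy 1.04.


chi = S(rho) - sum_i p_i * S(rho_i)
Weighted entropy = 5/20 * 1.35 + 8/20 * 0.86 + 7/20 * 0.18
= 0.7445
chi = 1.04 - 0.7445
= 0.2955

0.2955


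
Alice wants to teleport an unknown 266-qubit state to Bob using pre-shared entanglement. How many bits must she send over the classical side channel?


Quantum teleportation requires 2 classical bits per qubit teleported.
266 qubit(s) -> 2 * 266 = 532 classical bits

532


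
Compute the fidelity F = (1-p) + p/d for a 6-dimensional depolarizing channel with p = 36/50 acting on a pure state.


F = (1-p) + p/d
= (1 - 0.7200) + 0.7200/6
= 0.2800 + 0.1200
= 0.4000

0.4000


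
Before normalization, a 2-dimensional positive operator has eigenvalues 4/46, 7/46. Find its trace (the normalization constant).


tr(M) = sum of eigenvalues
= 4/46 + 7/46
= 11/46
= 0.2391

0.2391


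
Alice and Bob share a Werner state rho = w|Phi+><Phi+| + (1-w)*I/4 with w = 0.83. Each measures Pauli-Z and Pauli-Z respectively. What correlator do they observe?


|Phi+> = (|00> + |11>)/sqrt(2)
For the pure Bell state, <Z_A Z_B> = +1 (Bell-state Pauli correlator).
The maximally-mixed part I/4 has tr(I/4 * P tensor P) = 0 for any traceless Pauli P.
So <Z_A Z_B>_rho = w * (+1) + (1 - w) * 0
= 0.83 * (+1)
= 0.8300

0.8300


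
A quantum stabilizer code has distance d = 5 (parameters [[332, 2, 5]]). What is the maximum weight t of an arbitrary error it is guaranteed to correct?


Code parameters: [[332, 2, 5]], distance d = 5.
Number of correctable errors = floor((d-1)/2)
= floor((5 - 1)/2)
= floor(4/2)
= 2

2


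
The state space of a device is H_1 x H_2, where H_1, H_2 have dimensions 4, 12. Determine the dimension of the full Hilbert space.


dim(H_1 x H_2) = 4 * 12
= 48

48


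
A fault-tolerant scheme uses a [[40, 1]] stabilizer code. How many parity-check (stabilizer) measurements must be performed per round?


For an [[n,k]] stabilizer code:
Number of stabilizer generators = n - k
= 40 - 1
= 39

39


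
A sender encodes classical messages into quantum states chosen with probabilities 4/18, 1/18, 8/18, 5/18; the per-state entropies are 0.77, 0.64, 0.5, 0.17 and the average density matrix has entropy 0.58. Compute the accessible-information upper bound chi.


chi = S(rho) - sum_i p_i * S(rho_i)
Weighted entropy = 4/18 * 0.77 + 1/18 * 0.64 + 8/18 * 0.5 + 5/18 * 0.17
= 0.4761
chi = 0.58 - 0.4761
= 0.1039

0.1039


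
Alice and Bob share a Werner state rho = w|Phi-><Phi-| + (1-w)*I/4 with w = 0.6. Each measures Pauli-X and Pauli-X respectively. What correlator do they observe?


|Phi-> = (|00> - |11>)/sqrt(2)
For the pure Bell state, <X_A X_B> = -1 (Bell-state Pauli correlator).
The maximally-mixed part I/4 has tr(I/4 * P tensor P) = 0 for any traceless Pauli P.
So <X_A X_B>_rho = w * (-1) + (1 - w) * 0
= 0.6 * (-1)
= -0.6000

-0.6000


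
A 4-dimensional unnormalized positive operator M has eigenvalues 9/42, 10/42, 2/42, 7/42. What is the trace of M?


tr(M) = sum of eigenvalues
= 9/42 + 10/42 + 2/42 + 7/42
= 28/42
= 0.6667

0.6667


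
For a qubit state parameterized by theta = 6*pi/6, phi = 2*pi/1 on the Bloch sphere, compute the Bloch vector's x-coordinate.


theta = 3.1416, phi = 6.2832
r_x = sin(theta)*cos(phi) = 0.0000 * 1.0000
r_x = 0.0000

0.0000


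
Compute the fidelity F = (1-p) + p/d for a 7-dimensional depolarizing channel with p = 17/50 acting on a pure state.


F = (1-p) + p/d
= (1 - 0.3400) + 0.3400/7
= 0.6600 + 0.0486
= 0.7086

0.7086


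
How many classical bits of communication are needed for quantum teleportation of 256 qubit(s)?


Quantum teleportation requires 2 classical bits per qubit teleported.
256 qubit(s) -> 2 * 256 = 512 classical bits

512


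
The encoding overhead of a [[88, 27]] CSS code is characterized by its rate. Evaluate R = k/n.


Code rate R = k/n
= 27/88
= 0.3068

0.3068


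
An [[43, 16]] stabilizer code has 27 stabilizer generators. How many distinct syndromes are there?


Each stabilizer generator gives a binary (+1 or -1) measurement outcome.
With 27 independent generators:
Total syndromes = 2^27
= 134217728

134217728


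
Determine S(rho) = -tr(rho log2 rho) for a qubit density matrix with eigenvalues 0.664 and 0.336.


S = -p*log2(p) - (1-p)*log2(1-p)
p = 0.6640, 1-p = 0.3360
= -0.6640 * log2(0.6640) - 0.3360 * log2(0.3360)
= -(-0.3923) - (-0.5287)
= 0.9209

0.9209


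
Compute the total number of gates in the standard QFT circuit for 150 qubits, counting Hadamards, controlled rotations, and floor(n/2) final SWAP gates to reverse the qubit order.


Hadamard gates: 150
Controlled rotations: n*(n-1)/2 = 150*149/2 = 11175
SWAP gates: floor(n/2) = floor(150/2) = 75
Total = 150 + 11175 + 75
= 11400

11400


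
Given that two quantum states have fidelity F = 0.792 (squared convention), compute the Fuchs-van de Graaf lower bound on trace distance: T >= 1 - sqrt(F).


Fuchs-van de Graaf (squared-fidelity convention): 1 - sqrt(F) <= T <= sqrt(1 - F).
Lower bound: T >= 1 - sqrt(F)
sqrt(F) = sqrt(0.792) = 0.8899
T >= 1 - 0.8899
T >= 0.1101

0.1101


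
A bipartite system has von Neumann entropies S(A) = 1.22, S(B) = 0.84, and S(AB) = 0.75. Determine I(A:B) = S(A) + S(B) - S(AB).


I(A:B) = S(A) + S(B) - S(AB)
= 1.22 + 0.84 - 0.75
= 1.3100

1.3100


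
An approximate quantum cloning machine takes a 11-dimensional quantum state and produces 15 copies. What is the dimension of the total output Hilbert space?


Output space = H^(tensor 15) where dim(H) = 11
dim = 11^15
= 121 (after 2 factors)
= 1331 (after 3 factors)
= 14641 (after 4 factors)
= 161051 (after 5 factors)
= 1771561 (after 6 factors)
= 19487171 (after 7 factors)
= 214358881 (after 8 factors)
= 2357947691 (after 9 factors)
= 25937424601 (after 10 factors)
= 285311670611 (after 11 factors)
= 3138428376721 (after 12 factors)
= 34522712143931 (after 13 factors)
= 379749833583241 (after 14 factors)
= 4177248169415651 (after 15 factors)
= 4177248169415651

4177248169415651


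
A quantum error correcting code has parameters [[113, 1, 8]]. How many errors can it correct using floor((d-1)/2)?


Code parameters: [[113, 1, 8]], distance d = 8.
Number of correctable errors = floor((d-1)/2)
= floor((8 - 1)/2)
= floor(7/2)
= 3

3


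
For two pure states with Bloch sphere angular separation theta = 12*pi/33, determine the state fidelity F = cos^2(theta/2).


For states separated by angle theta on Bloch sphere:
F = cos^2(theta/2)
theta = 12*pi/33 = 1.1424
theta/2 = 0.5712
cos(theta/2) = 0.8413
F = 0.7077

0.7077


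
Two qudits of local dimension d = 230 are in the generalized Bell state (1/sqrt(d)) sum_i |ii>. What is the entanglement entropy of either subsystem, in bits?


For a maximally entangled state in d x d:
S = log2(d) = log2(230)
= 7.8455

7.8455


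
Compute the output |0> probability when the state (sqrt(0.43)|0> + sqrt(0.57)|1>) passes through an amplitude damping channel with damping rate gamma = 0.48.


For amplitude damping with parameter gamma on state sqrt(a)|0> + sqrt(b)|1>:
alpha^2 = 0.43, beta^2 = 0.57
P(|0>) = alpha^2 + gamma * beta^2
= 0.43 + 0.48 * 0.57
= 0.43 + 0.2736
= 0.7036

0.7036


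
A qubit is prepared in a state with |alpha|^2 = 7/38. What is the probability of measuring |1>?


|alpha|^2 = 7/38 = 0.1842
|beta|^2 = 1 - 7/38 = 31/38 = 0.8158
P(|1>) = |beta|^2 = 0.8158

0.8158


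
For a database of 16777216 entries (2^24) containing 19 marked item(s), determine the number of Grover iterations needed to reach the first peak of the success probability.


After j Grover iterations the success probability is P(j) = sin^2((2j+1)*theta), where sin(theta) = sqrt(k/N).
N = 2^24 = 16777216, k = 19
sin(theta) = sqrt(k/N) = 0.001064184312
theta = arcsin(sqrt(k/N)) = 0.001064184513 rad
P(j) reaches its first maximum when (2j+1)*theta is as close as possible to pi/2, i.e. j = round(pi/(4*theta) - 1/2).
pi/(4*theta) - 1/2 = 737.5282
(For comparison, the common estimate pi/4 * sqrt(N/k) = 738.0283; the exact maximiser is used here.)
Optimal iterations = 738

738


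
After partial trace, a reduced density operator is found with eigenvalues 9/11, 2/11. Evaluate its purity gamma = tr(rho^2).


tr(rho^2) = sum of eigenvalues squared
= (9/11)^2 + (2/11)^2
= (81 + 4) / 121
= 85/121
= 0.7025

0.7025


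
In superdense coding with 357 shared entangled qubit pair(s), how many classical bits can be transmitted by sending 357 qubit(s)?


Superdense coding allows 2 classical bits per shared entangled pair.
357 pair(s) -> 2 * 357 = 714 classical bits

714


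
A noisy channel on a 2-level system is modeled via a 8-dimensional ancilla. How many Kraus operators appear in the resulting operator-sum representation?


Tracing out the environment in an orthonormal basis {|i>_E} gives Kraus operators K_i = <i|_E U |0>_E.
Number of Kraus operators = dim(H_env) = d_env
= 8

8


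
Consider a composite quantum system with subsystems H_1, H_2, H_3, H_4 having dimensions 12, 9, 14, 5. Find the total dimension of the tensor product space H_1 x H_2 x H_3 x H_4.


dim(H_1 x H_2 x H_3 x H_4) = 12 * 9 * 14 * 5
= 108 * 14 * 5
= 1512 * 5
= 7560

7560


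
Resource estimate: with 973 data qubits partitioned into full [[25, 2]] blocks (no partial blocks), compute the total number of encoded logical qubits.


Each code block uses 25 physical qubits for 2 logical qubit(s).
Number of complete blocks = floor(973 / 25) = 38
Logical qubits = 38 * 2
= 76

76


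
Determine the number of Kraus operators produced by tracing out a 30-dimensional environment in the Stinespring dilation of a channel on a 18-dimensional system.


Tracing out the environment in an orthonormal basis {|i>_E} gives Kraus operators K_i = <i|_E U |0>_E.
Number of Kraus operators = dim(H_env) = d_env
= 30

30


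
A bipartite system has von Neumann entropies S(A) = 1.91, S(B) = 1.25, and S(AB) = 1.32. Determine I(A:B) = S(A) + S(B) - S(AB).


I(A:B) = S(A) + S(B) - S(AB)
= 1.91 + 1.25 - 1.32
= 1.8400

1.8400


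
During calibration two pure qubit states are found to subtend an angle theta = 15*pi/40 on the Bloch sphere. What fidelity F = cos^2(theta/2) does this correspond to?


For states separated by angle theta on Bloch sphere:
F = cos^2(theta/2)
theta = 15*pi/40 = 1.1781
theta/2 = 0.5890
cos(theta/2) = 0.8315
F = 0.6913

0.6913


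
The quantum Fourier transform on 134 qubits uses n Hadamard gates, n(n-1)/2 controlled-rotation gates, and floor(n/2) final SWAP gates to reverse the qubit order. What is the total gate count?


Hadamard gates: 134
Controlled rotations: n*(n-1)/2 = 134*133/2 = 8911
SWAP gates: floor(n/2) = floor(134/2) = 67
Total = 134 + 8911 + 67
= 9112

9112


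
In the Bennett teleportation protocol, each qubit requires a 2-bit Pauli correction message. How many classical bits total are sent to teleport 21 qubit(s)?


Quantum teleportation requires 2 classical bits per qubit teleported.
21 qubit(s) -> 2 * 21 = 42 classical bits

42


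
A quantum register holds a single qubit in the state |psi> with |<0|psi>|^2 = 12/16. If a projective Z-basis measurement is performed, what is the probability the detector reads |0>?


|alpha|^2 = 12/16 = 0.7500
|beta|^2 = 1 - 12/16 = 4/16 = 0.2500
P(|0>) = |alpha|^2 = 0.7500

0.7500


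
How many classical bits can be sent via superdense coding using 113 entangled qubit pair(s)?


Superdense coding allows 2 classical bits per shared entangled pair.
113 pair(s) -> 2 * 113 = 226 classical bits

226


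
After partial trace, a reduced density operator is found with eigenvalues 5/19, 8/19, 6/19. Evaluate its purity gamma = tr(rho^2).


tr(rho^2) = sum of eigenvalues squared
= (5/19)^2 + (8/19)^2 + (6/19)^2
= (25 + 64 + 36) / 361
= 125/361
= 0.3463

0.3463


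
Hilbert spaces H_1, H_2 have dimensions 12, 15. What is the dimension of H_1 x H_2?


dim(H_1 x H_2) = 12 * 15
= 180

180


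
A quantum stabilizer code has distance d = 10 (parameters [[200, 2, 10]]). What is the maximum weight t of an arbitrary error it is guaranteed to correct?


Code parameters: [[200, 2, 10]], distance d = 10.
Number of correctable errors = floor((d-1)/2)
= floor((10 - 1)/2)
= floor(9/2)
= 4

4


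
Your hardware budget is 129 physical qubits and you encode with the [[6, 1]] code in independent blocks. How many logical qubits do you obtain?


Each code block uses 6 physical qubits for 1 logical qubit(s).
Number of complete blocks = floor(129 / 6) = 21
Logical qubits = 21 * 1
= 21

21


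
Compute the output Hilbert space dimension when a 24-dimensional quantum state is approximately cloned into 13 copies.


Output space = H^(tensor 13) where dim(H) = 24
dim = 24^13
= 576 (after 2 factors)
= 13824 (after 3 factors)
= 331776 (after 4 factors)
= 7962624 (after 5 factors)
= 191102976 (after 6 factors)
= 4586471424 (after 7 factors)
= 110075314176 (after 8 factors)
= 2641807540224 (after 9 factors)
= 63403380965376 (after 10 factors)
= 1521681143169024 (after 11 factors)
= 36520347436056576 (after 12 factors)
= 876488338465357824 (after 13 factors)
= 876488338465357824

876488338465357824


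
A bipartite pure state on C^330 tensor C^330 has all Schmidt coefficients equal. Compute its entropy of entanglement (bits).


For a maximally entangled state in d x d:
S = log2(d) = log2(330)
= 8.3663

8.3663


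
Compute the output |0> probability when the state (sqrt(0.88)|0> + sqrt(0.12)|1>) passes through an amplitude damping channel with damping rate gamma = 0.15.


For amplitude damping with parameter gamma on state sqrt(a)|0> + sqrt(b)|1>:
alpha^2 = 0.88, beta^2 = 0.12
P(|0>) = alpha^2 + gamma * beta^2
= 0.88 + 0.15 * 0.12
= 0.88 + 0.0180
= 0.8980

0.8980


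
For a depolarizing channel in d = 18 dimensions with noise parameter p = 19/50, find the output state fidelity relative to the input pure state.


F = (1-p) + p/d
= (1 - 0.3800) + 0.3800/18
= 0.6200 + 0.0211
= 0.6411

0.6411


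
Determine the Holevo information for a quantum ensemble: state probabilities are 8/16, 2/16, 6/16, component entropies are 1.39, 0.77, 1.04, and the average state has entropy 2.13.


chi = S(rho) - sum_i p_i * S(rho_i)
Weighted entropy = 8/16 * 1.39 + 2/16 * 0.77 + 6/16 * 1.04
= 1.1812
chi = 2.13 - 1.1812
= 0.9487

0.9487


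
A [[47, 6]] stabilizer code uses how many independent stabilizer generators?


For an [[n,k]] stabilizer code:
Number of stabilizer generators = n - k
= 47 - 6
= 41

41


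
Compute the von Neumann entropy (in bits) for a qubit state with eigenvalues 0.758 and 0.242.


S = -p*log2(p) - (1-p)*log2(1-p)
p = 0.7580, 1-p = 0.2420
= -0.7580 * log2(0.7580) - 0.2420 * log2(0.2420)
= -(-0.3030) - (-0.4954)
= 0.7984

0.7984


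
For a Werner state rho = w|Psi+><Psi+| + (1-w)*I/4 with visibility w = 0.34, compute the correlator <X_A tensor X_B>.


|Psi+> = (|01> + |10>)/sqrt(2)
For the pure Bell state, <X_A X_B> = +1 (Bell-state Pauli correlator).
The maximally-mixed part I/4 has tr(I/4 * P tensor P) = 0 for any traceless Pauli P.
So <X_A X_B>_rho = w * (+1) + (1 - w) * 0
= 0.34 * (+1)
= 0.3400

0.3400


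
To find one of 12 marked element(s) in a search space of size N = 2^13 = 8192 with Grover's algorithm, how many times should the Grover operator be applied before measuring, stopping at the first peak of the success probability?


After j Grover iterations the success probability is P(j) = sin^2((2j+1)*theta), where sin(theta) = sqrt(k/N).
N = 2^13 = 8192, k = 12
sin(theta) = sqrt(k/N) = 0.03827327723
theta = arcsin(sqrt(k/N)) = 0.03828262746 rad
P(j) reaches its first maximum when (2j+1)*theta is as close as possible to pi/2, i.e. j = round(pi/(4*theta) - 1/2).
pi/(4*theta) - 1/2 = 20.0158
(For comparison, the common estimate pi/4 * sqrt(N/k) = 20.5208; the exact maximiser is used here.)
Optimal iterations = 20

20


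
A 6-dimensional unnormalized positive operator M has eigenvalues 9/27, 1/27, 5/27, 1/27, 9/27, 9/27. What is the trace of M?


tr(M) = sum of eigenvalues
= 9/27 + 1/27 + 5/27 + 1/27 + 9/27 + 9/27
= 34/27
= 1.2593

1.2593


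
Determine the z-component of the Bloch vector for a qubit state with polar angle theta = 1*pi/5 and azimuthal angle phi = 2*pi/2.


theta = 0.6283, phi = 3.1416
r_z = cos(theta) = 0.8090

0.8090


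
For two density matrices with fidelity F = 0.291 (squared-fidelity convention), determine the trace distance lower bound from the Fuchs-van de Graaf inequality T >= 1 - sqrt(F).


Fuchs-van de Graaf (squared-fidelity convention): 1 - sqrt(F) <= T <= sqrt(1 - F).
Lower bound: T >= 1 - sqrt(F)
sqrt(F) = sqrt(0.291) = 0.5394
T >= 1 - 0.5394
T >= 0.4606

0.4606


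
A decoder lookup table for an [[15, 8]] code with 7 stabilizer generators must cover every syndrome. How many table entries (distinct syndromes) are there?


Each stabilizer generator gives a binary (+1 or -1) measurement outcome.
With 7 independent generators:
Total syndromes = 2^7
= 128

128


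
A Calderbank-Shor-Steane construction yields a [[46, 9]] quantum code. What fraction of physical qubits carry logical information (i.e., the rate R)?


Code rate R = k/n
= 9/46
= 0.1957

0.1957


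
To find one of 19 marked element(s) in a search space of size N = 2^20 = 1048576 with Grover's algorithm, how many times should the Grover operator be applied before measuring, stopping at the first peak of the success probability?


After j Grover iterations the success probability is P(j) = sin^2((2j+1)*theta), where sin(theta) = sqrt(k/N).
N = 2^20 = 1048576, k = 19
sin(theta) = sqrt(k/N) = 0.00425673725
theta = arcsin(sqrt(k/N)) = 0.004256750105 rad
P(j) reaches its first maximum when (2j+1)*theta is as close as possible to pi/2, i.e. j = round(pi/(4*theta) - 1/2).
pi/(4*theta) - 1/2 = 184.0065
(For comparison, the common estimate pi/4 * sqrt(N/k) = 184.5071; the exact maximiser is used here.)
Optimal iterations = 184

184


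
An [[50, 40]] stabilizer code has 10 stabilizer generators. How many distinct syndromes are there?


Each stabilizer generator gives a binary (+1 or -1) measurement outcome.
With 10 independent generators:
Total syndromes = 2^10
= 1024

1024


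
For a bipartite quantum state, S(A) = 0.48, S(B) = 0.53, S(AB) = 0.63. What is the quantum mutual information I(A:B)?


I(A:B) = S(A) + S(B) - S(AB)
= 0.48 + 0.53 - 0.63
= 0.3800

0.3800


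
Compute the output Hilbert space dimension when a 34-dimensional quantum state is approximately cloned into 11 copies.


Output space = H^(tensor 11) where dim(H) = 34
dim = 34^11
= 1156 (after 2 factors)
= 39304 (after 3 factors)
= 1336336 (after 4 factors)
= 45435424 (after 5 factors)
= 1544804416 (after 6 factors)
= 52523350144 (after 7 factors)
= 1785793904896 (after 8 factors)
= 60716992766464 (after 9 factors)
= 2064377754059776 (after 10 factors)
= 70188843638032384 (after 11 factors)
= 70188843638032384

70188843638032384


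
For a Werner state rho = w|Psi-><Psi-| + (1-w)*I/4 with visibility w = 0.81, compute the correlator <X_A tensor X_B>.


|Psi-> = (|01> - |10>)/sqrt(2)
For the pure Bell state, <X_A X_B> = -1 (Bell-state Pauli correlator).
The maximally-mixed part I/4 has tr(I/4 * P tensor P) = 0 for any traceless Pauli P.
So <X_A X_B>_rho = w * (-1) + (1 - w) * 0
= 0.81 * (-1)
= -0.8100

-0.8100
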